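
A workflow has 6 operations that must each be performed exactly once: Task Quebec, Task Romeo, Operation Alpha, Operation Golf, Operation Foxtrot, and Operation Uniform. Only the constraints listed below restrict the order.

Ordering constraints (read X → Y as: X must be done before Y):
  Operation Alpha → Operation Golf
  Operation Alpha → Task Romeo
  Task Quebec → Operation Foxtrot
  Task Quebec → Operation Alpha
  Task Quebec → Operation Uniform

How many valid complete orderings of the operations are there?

Only Task Quebec has no prerequisites, so it must go first.
Counting all ways to extend the partial order to a total order gives 40.

40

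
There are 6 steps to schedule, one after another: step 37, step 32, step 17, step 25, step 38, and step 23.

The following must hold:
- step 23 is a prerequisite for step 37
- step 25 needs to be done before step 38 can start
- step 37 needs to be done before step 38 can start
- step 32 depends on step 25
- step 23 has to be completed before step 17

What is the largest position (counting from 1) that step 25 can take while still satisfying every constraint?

4

The steps that are forced after step 25, directly or by a chain of constraints, are step 32, step 38. That's 2 steps.
So at least 2 steps follow step 25, putting step 25 no later than position 4. That position is achievable by scheduling everything else first.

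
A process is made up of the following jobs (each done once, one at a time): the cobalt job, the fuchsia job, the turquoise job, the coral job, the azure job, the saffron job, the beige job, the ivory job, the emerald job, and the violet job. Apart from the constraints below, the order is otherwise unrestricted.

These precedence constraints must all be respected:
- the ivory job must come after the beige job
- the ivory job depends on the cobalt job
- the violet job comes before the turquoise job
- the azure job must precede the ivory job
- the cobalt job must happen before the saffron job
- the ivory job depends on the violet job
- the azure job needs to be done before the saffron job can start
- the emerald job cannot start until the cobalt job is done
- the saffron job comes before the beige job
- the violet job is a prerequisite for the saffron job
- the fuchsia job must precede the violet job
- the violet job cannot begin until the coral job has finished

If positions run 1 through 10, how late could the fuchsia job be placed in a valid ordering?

Every job that must follow the fuchsia job has to come after it. Tracing all chains starting from the fuchsia job, those jobs are: the turquoise job, the saffron job, the beige job, the ivory job, the violet job — 5 in total.
So at least 5 jobs follow the fuchsia job, putting the fuchsia job no later than position 5. That position is achievable by scheduling everything else first.

5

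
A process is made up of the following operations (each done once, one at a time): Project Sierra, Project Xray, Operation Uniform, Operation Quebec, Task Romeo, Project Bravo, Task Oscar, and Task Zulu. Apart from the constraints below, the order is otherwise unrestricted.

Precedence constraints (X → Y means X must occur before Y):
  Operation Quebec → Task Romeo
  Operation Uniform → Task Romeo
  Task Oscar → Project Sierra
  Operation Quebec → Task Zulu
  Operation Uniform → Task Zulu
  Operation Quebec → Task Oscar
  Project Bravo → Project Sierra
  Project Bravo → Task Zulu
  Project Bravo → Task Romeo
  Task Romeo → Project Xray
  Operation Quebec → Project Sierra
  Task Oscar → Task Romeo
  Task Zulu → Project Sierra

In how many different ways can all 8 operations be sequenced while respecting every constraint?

90

3 operations have no prerequisites (Operation Uniform, Operation Quebec, Project Bravo), so any of them could come first.
Systematically extending each partial ordering one operation at a time and counting, there are 90 complete orderings.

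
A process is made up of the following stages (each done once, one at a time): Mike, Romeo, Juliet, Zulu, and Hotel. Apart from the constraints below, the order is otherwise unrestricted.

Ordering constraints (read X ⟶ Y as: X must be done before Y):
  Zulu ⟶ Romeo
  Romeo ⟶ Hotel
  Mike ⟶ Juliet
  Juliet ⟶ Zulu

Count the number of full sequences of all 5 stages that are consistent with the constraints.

Mike is the only stage with nothing required before it, so every ordering starts there.
Continuing from there, at each step only one stage has all its prerequisites placed, so the ordering is fully determined — there is exactly 1.

1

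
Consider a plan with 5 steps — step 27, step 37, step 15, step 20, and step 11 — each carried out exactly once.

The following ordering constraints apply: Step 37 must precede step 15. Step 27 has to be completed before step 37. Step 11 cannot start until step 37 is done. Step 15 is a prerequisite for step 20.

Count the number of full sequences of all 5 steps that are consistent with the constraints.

Step 27 is the only step with nothing required before it, so every ordering starts there.
Enumerating by repeatedly choosing an available step (one whose prerequisites are all placed) gives 3 distinct complete orderings.

3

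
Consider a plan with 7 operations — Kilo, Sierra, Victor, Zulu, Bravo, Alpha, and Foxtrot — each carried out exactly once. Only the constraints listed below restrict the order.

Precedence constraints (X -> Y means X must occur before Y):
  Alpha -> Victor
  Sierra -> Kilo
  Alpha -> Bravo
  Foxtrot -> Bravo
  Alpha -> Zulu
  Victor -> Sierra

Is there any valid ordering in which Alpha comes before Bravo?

Yes

Alpha is actually forced before Bravo by the constraints, so certainly some valid ordering has Alpha first.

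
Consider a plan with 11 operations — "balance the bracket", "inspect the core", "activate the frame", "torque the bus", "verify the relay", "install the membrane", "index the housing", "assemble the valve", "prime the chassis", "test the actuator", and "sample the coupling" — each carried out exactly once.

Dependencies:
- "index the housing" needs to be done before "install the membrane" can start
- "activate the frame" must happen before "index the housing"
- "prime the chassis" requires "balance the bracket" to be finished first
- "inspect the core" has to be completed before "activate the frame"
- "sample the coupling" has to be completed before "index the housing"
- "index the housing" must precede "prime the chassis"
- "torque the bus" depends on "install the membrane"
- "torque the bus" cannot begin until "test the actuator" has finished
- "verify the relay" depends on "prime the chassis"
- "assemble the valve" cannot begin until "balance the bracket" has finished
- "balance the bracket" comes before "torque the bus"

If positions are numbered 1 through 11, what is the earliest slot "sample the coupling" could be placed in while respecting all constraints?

1

No constraint forces any other operation before "sample the coupling", so it can be placed first.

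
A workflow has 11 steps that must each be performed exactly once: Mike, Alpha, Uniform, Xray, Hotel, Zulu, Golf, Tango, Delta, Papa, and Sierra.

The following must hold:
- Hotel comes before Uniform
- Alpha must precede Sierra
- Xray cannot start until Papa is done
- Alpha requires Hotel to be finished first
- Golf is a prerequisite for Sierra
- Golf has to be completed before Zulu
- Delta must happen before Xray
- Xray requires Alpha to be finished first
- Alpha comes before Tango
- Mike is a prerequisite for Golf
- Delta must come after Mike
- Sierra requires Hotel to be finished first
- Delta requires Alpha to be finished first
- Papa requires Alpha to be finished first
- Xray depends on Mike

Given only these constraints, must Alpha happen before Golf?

No chain of constraints connects Alpha to Golf in either direction.
A valid ordering placing Golf before Alpha exists, so the answer is no.

No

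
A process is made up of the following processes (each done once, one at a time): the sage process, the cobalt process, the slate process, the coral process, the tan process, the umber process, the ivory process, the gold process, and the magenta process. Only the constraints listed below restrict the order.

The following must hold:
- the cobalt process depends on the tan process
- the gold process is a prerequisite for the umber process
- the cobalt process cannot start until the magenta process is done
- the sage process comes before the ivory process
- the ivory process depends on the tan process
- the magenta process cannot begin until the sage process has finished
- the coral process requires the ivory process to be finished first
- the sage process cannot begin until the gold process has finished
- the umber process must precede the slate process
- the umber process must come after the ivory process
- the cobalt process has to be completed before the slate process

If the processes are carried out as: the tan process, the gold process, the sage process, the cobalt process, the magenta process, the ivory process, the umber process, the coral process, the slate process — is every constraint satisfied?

No

In the proposed order, the cobalt process appears before the magenta process.
Since the magenta process is required before the cobalt process, the ordering is invalid.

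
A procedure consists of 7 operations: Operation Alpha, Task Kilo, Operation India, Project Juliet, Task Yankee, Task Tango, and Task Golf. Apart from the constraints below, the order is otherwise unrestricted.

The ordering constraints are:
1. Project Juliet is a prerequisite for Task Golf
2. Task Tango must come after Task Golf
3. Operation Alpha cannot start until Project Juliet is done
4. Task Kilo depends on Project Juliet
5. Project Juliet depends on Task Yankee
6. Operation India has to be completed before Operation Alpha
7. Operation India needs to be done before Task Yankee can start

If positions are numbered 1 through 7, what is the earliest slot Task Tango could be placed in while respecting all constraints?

5

Working backwards through the constraints from Task Tango, its full set of required predecessors is Operation India, Project Juliet, Task Yankee, Task Golf — 4 of them.
So at minimum 4 operations come before Task Tango, putting Task Tango no earlier than position 5. That position is achievable by scheduling exactly those predecessors first.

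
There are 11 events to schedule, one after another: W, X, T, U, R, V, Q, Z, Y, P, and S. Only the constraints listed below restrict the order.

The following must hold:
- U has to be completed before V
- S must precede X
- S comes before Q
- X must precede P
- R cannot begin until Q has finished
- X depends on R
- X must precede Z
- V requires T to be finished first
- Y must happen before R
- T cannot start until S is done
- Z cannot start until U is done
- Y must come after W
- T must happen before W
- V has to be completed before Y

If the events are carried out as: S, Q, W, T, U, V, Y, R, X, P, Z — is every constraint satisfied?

The sequence places W ahead of T.
But one of the constraints requires T before W, so this ordering violates it.

No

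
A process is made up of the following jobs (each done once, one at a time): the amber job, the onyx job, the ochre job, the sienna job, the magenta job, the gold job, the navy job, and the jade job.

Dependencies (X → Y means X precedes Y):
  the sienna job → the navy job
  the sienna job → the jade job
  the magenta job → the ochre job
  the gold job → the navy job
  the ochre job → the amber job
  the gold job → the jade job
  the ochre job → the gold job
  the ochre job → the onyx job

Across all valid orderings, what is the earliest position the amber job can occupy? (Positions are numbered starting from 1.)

3

Every job that must precede the amber job has to come before it. Tracing all chains that end at the amber job, those jobs are: the ochre job, the magenta job — 2 in total.
So at minimum 2 jobs come before the amber job, putting the amber job no earlier than position 3. That position is achievable by scheduling exactly those predecessors first.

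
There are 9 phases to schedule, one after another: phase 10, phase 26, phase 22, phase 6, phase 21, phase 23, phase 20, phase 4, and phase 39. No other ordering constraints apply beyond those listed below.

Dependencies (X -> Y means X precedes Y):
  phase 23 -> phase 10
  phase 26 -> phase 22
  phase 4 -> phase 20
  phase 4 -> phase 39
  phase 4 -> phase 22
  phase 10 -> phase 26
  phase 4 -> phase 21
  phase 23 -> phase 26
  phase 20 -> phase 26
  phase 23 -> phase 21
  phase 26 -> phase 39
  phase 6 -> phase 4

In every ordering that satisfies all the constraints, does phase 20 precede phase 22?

Yes

Chaining the stated constraints: phase 20 → phase 26 → phase 22.
That forces phase 20 before phase 22 in every valid schedule.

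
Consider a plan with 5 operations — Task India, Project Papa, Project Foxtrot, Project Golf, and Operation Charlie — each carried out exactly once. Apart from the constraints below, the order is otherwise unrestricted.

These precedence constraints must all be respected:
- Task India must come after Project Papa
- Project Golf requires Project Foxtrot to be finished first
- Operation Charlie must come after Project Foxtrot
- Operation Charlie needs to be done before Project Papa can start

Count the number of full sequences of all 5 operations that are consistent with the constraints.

Only Project Foxtrot has no prerequisites, so it must go first.
Enumerating by repeatedly choosing an available operation (one whose prerequisites are all placed) gives 4 distinct complete orderings.

4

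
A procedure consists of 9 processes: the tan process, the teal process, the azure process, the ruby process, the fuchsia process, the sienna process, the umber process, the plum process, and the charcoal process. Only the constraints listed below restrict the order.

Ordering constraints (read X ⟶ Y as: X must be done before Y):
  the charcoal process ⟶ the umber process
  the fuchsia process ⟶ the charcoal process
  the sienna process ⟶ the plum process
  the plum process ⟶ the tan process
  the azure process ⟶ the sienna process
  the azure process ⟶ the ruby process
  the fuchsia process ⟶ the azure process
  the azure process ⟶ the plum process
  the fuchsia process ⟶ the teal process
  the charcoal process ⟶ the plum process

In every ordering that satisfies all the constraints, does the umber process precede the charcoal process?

In fact the dependencies run the other way: the charcoal process → the umber process.
So the umber process does not have to come before the charcoal process — it cannot.

No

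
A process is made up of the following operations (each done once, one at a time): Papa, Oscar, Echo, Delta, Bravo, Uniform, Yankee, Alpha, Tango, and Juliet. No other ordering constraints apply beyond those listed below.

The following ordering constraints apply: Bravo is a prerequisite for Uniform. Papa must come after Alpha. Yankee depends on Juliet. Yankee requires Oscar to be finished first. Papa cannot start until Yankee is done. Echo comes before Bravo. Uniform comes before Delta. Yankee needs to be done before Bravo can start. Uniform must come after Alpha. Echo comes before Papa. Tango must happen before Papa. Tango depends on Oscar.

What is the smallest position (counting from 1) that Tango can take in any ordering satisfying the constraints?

2

The only operation forced before Tango (directly or transitively) is Oscar.
So at minimum 1 operation comes before Tango, putting Tango no earlier than position 2. That position is achievable by scheduling exactly that predecessor first.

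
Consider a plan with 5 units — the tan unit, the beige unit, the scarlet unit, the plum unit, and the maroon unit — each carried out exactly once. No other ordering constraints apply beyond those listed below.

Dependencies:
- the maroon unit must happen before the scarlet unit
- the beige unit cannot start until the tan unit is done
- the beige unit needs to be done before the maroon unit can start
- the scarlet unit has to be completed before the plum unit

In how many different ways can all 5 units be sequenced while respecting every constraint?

Only the tan unit has no prerequisites, so it must go first.
Continuing from there, at each step only one unit has all its prerequisites placed, so the ordering is fully determined — there is exactly 1.

1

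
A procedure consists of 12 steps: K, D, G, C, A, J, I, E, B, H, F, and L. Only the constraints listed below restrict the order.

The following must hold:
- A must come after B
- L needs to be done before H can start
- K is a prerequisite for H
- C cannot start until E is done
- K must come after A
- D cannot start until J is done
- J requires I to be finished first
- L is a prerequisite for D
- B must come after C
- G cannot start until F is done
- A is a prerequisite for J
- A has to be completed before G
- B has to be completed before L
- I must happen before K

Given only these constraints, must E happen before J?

There is a constraint chain E → C → B → A → J.
So E must precede J in any valid ordering.

Yes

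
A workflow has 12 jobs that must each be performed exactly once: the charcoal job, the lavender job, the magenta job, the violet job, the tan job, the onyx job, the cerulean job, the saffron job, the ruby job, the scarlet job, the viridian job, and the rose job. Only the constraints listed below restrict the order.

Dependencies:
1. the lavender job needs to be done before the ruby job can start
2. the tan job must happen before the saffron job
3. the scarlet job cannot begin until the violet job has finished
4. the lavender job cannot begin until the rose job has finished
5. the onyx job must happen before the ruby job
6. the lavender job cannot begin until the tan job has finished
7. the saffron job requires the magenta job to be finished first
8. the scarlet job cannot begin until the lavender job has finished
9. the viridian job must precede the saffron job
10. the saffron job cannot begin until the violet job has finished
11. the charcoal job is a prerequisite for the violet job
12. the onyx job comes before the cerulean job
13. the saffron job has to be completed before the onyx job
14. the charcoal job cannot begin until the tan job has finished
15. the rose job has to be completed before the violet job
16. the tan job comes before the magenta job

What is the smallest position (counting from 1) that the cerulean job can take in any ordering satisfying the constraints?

Every job that must precede the cerulean job has to come before it. Tracing all chains that end at the cerulean job, those jobs are: the charcoal job, the magenta job, the violet job, the tan job, the onyx job, the saffron job, the viridian job, the rose job — 8 in total.
With 8 mandatory predecessors, the earliest the cerulean job can sit is position 8+1 = 9, and placing just those 8 first achieves it.

9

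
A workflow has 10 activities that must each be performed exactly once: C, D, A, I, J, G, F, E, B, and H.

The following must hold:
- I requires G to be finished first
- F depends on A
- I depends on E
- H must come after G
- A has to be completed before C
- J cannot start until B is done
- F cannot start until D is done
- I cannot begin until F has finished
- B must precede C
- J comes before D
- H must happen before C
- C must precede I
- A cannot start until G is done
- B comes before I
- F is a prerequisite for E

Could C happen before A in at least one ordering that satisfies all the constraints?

No

There is a dependency chain A → C, so C always comes after A.
Hence C can never be scheduled before A.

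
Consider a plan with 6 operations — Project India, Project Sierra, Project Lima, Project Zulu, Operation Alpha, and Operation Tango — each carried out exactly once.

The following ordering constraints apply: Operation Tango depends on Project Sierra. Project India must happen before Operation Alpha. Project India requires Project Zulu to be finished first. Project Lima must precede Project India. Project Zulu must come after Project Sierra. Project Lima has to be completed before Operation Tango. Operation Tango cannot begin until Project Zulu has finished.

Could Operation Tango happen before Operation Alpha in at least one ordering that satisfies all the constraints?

The constraints leave Operation Tango and Operation Alpha unordered relative to each other; nothing requires Operation Alpha earlier.
So a valid ordering placing Operation Tango earlier than Operation Alpha exists.

Yes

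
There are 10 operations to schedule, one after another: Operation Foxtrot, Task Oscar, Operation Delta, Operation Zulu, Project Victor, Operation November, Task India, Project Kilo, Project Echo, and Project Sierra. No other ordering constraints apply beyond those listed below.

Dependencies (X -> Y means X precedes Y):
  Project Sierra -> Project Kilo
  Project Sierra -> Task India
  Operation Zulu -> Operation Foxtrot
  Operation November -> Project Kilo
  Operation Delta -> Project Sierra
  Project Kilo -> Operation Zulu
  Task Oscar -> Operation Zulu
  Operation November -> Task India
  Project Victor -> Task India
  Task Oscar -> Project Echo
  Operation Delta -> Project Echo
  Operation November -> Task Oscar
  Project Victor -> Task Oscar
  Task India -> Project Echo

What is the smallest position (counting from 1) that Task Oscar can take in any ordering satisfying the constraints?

Working backwards through the constraints from Task Oscar, its full set of required predecessors is Project Victor, Operation November — 2 of them.
So at minimum 2 operations come before Task Oscar, putting Task Oscar no earlier than position 3. That position is achievable by scheduling exactly those predecessors first.

3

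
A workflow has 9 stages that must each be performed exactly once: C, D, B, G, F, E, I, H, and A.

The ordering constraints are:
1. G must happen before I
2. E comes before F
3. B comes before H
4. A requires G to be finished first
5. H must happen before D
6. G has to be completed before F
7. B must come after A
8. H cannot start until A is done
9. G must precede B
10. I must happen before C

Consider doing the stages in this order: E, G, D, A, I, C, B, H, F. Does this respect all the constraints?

Here H comes after D.
But one of the constraints requires H before D, so this ordering violates it.

No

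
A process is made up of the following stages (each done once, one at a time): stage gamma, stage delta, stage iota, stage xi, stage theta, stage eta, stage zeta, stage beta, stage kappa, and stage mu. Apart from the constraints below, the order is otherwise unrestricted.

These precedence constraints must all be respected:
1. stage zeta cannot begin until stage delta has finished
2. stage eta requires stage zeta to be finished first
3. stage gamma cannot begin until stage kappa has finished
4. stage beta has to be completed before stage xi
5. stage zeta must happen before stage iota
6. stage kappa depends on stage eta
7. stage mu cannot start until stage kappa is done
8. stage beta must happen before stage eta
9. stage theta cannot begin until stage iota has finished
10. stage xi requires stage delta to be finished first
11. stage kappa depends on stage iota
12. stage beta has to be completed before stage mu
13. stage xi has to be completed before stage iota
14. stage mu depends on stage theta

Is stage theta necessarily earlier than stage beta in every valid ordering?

There is a chain stage beta → stage xi → stage iota → stage theta, which puts stage beta before stage theta.
So stage theta does not have to come before stage beta — it cannot.

No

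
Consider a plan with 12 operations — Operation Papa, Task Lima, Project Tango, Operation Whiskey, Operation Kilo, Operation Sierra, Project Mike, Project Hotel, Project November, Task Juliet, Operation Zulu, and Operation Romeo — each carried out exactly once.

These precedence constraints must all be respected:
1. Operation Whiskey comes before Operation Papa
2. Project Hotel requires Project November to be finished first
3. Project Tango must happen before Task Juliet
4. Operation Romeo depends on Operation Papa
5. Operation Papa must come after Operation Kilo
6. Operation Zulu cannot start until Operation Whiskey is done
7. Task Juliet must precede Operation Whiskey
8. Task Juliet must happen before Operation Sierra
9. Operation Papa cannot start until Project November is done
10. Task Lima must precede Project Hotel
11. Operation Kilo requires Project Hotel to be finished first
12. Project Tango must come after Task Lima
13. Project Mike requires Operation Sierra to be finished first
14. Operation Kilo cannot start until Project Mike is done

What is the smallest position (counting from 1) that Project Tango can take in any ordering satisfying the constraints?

2

Working backwards through the constraints from Project Tango, its only required predecessor is Task Lima.
With 1 mandatory predecessor, the earliest Project Tango can sit is position 1+1 = 2, and placing just that one first achieves it.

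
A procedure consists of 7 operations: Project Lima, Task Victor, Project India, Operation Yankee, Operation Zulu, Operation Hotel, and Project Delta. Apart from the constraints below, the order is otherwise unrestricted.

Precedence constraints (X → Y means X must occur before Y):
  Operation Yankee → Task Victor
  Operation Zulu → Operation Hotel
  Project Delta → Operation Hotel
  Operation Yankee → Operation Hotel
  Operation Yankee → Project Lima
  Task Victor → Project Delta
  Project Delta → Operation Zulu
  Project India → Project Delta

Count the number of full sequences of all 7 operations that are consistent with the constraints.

The operations with no prerequisites are Project India, Operation Yankee; any of them can be placed first.
Enumerating by repeatedly choosing an available operation (one whose prerequisites are all placed) gives 17 distinct complete orderings.

17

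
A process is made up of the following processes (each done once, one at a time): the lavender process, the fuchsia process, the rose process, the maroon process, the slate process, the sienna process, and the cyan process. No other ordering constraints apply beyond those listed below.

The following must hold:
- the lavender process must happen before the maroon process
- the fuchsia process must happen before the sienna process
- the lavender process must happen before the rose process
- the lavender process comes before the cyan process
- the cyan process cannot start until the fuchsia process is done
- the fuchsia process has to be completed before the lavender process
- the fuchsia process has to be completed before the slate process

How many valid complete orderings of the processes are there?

Only the fuchsia process has no prerequisites, so it must go first.
Systematically extending each partial ordering one process at a time and counting, there are 180 complete orderings.

180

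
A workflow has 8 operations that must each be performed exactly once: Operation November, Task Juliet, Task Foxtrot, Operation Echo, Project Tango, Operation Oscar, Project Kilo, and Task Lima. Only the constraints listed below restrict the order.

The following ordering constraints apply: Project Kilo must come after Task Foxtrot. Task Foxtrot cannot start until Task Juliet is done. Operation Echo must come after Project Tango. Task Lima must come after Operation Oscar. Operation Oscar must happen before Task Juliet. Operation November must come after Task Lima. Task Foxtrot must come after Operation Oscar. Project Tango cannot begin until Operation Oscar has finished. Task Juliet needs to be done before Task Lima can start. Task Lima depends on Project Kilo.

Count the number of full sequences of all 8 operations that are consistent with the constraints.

21

Only Operation Oscar has no prerequisites, so it must go first.
Enumerating by repeatedly choosing an available operation (one whose prerequisites are all placed) gives 21 distinct complete orderings.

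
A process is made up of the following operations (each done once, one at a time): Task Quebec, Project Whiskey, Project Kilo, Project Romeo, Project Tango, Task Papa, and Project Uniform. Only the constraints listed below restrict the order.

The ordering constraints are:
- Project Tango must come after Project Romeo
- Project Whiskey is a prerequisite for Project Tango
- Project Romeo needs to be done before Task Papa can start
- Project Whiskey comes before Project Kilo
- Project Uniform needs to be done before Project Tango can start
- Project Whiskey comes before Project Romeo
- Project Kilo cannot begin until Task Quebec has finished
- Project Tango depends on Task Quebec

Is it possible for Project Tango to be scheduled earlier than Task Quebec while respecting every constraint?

No

Following Task Quebec → Project Tango, Task Quebec must precede Project Tango in every valid ordering.
Hence Project Tango can never be scheduled before Task Quebec.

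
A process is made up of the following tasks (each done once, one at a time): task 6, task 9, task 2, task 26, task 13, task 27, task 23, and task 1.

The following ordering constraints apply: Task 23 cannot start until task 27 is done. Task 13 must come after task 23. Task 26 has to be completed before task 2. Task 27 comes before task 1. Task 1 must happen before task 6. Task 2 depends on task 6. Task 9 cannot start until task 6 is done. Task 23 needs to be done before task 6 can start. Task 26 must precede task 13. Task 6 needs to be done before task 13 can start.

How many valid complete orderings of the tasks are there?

The tasks with no prerequisites are task 26, task 27; any of them can be placed first.
Systematically extending each partial ordering one task at a time and counting, there are 64 complete orderings.

64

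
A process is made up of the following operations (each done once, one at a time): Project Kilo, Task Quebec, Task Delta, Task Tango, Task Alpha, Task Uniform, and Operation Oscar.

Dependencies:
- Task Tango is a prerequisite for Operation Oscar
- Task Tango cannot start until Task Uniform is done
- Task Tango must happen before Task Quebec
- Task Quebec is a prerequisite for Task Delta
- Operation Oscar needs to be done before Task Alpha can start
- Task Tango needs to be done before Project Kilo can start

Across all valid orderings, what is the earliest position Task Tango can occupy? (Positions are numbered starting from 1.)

Working backwards through the constraints from Task Tango, its only required predecessor is Task Uniform.
With 1 mandatory predecessor, the earliest Task Tango can sit is position 1+1 = 2, and placing just that one first achieves it.

2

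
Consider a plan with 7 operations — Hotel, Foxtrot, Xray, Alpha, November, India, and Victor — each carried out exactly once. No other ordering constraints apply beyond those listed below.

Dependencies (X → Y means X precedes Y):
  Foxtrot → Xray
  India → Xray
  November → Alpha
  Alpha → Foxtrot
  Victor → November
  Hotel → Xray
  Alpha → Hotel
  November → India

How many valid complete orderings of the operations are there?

Only Victor has no prerequisites, so it must go first.
Systematically extending each partial ordering one operation at a time and counting, there are 8 complete orderings.

8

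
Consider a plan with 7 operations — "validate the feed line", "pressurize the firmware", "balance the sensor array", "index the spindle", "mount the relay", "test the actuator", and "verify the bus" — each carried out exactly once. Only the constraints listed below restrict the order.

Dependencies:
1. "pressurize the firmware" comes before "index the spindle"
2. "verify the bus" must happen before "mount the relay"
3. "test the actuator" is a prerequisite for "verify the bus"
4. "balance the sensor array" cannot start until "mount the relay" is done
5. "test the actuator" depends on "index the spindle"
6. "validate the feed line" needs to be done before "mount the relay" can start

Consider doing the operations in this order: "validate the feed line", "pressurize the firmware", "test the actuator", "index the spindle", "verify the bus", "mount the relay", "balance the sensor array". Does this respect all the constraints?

No

Here "index the spindle" comes after "test the actuator".
Since "index the spindle" is required before "test the actuator", the ordering is invalid.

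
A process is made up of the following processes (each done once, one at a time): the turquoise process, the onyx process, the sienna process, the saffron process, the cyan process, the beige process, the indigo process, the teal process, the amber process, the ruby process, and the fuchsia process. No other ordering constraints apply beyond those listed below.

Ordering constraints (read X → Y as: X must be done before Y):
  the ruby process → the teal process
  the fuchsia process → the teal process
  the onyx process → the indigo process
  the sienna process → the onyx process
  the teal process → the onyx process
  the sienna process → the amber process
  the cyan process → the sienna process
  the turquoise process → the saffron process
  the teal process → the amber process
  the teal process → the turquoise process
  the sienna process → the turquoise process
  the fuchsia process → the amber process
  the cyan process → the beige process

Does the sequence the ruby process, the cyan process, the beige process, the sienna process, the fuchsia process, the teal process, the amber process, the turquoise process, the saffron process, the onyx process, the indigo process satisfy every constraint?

Yes

Going through the constraints one by one, each required predecessor appears earlier in the sequence than its dependent — e.g. the sienna process (position 4) is before the onyx process (position 10), as required.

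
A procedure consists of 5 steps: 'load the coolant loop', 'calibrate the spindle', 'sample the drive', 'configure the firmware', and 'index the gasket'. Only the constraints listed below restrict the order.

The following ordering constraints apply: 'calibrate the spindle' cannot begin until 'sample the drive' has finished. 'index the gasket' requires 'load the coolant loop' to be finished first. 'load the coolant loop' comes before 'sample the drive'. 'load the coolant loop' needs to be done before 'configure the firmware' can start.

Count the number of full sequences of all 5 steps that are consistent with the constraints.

Only 'load the coolant loop' has no prerequisites, so it must go first.
Counting all ways to extend the partial order to a total order gives 12.

12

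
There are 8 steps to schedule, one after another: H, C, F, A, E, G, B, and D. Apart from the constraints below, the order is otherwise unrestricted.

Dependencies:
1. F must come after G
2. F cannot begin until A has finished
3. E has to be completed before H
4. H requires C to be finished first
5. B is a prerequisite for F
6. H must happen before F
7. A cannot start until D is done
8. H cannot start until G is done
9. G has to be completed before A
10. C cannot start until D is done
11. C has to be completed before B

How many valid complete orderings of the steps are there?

123

3 steps have no prerequisites (E, G, D), so any of them could come first.
Counting all ways to extend the partial order to a total order gives 123.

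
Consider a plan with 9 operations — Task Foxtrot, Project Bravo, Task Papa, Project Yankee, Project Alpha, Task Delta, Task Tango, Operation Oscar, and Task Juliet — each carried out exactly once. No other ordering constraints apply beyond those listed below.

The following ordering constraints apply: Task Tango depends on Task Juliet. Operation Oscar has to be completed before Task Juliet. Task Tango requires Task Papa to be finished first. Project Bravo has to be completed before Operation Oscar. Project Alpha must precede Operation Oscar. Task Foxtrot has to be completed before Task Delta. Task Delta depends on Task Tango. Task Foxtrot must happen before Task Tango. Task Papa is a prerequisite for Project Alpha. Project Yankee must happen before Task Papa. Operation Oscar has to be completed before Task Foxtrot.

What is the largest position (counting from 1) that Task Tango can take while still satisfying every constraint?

8

Following the constraints forward from Task Tango, its only required successor is Task Delta.
So at least 1 operation follows Task Tango, putting Task Tango no later than position 8. That position is achievable by scheduling everything else first.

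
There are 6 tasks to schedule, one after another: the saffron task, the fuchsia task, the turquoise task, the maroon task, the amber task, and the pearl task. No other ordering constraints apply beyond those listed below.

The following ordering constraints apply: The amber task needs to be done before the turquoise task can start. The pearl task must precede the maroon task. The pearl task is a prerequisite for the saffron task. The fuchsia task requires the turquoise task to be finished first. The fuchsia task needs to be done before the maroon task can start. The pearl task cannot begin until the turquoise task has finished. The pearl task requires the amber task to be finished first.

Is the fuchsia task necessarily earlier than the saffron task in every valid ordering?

No

The fuchsia task and the saffron task are not related by any chain of constraints.
There exist valid orderings with the saffron task before the fuchsia task, so the fuchsia task is not required to come first.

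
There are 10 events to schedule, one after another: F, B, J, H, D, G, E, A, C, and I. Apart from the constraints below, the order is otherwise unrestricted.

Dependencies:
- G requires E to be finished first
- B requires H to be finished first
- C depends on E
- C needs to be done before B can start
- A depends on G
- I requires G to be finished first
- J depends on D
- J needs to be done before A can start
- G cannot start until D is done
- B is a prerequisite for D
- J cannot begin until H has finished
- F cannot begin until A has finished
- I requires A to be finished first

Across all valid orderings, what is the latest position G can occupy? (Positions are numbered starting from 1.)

Every event that must follow G has to come after it. Tracing all chains starting from G, those events are: F, A, I — 3 in total.
With 3 mandatory successors out of 10 events total, the latest slot for G is 10−3 = 7, and it's reachable by doing all non-successors before G.

7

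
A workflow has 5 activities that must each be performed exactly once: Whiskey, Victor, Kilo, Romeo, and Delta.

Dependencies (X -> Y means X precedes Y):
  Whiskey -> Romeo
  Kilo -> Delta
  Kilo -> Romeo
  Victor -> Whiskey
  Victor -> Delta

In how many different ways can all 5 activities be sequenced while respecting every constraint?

2 activities have no prerequisites (Victor, Kilo), so any of them could come first.
Counting all ways to extend the partial order to a total order gives 8.

8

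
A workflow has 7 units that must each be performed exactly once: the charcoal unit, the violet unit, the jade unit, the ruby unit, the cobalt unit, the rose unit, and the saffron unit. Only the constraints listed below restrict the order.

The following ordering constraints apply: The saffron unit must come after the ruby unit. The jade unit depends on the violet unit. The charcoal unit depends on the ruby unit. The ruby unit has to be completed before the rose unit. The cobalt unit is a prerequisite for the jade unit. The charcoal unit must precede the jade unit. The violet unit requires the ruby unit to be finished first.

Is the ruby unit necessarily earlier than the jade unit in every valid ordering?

Chaining the stated constraints: the ruby unit → the charcoal unit → the jade unit.
That forces the ruby unit before the jade unit in every valid schedule.

Yes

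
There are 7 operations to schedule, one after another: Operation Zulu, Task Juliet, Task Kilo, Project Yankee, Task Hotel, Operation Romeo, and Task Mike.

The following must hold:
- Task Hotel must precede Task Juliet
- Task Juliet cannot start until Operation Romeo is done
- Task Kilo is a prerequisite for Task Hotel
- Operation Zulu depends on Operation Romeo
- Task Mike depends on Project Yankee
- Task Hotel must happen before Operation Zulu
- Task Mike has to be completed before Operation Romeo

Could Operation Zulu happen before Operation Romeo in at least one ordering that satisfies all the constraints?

There is a dependency chain Operation Romeo → Operation Zulu, so Operation Zulu always comes after Operation Romeo.
So no valid ordering can have Operation Zulu before Operation Romeo.

No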